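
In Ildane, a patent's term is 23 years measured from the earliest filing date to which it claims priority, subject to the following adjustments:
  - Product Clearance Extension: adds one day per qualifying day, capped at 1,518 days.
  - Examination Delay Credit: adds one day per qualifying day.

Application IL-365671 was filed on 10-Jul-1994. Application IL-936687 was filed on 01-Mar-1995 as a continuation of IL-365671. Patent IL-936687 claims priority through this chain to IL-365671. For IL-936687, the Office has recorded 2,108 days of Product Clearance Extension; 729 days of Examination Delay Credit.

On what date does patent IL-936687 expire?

2023-09-04

Earliest priority filing: 10 July 1994.
Base term: 10 July 1994 + 23 years → 10 July 2017.
Product Clearance Extension: 2108 days claimed exceeds the 1518-day cap, so +1518 days → 5 September 2021.
Examination Delay Credit: +729 days → 4 September 2023.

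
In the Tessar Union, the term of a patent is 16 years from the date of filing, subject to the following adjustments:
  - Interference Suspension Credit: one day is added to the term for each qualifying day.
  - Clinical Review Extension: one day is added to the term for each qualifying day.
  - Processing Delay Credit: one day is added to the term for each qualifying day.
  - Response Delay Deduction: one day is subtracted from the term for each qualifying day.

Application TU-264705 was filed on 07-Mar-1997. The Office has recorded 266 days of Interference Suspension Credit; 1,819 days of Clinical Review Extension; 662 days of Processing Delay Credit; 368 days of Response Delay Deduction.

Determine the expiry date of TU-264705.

Base term: filing date + 16 years → 7 March 2013.
Interference Suspension Credit: +266 days → 28 November 2013.
Clinical Review Extension: +1819 days → 21 November 2018.
Processing Delay Credit: +662 days → 13 September 2020.
Response Delay Deduction: −368 days → 11 September 2019.

2019-09-11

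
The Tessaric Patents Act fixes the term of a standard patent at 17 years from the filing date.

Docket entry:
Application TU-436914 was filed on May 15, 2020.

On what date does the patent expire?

May 15, 2037

Filing date + 17 years → 15 May 2037.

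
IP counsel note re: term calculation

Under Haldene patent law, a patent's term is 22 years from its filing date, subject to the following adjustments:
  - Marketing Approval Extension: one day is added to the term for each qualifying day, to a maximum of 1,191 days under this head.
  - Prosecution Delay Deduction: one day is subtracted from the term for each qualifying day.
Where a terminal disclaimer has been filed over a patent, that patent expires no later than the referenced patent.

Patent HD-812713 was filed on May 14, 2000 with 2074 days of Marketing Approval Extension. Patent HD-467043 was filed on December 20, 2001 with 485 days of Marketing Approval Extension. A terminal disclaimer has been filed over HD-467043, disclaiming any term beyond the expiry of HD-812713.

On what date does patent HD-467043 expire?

2025-04-18

Natural term of HD-467043:
  Base: filing + 22 years → 20 December 2023.
  Marketing Approval Extension: 485 days (within the 1191-day cap) → +485 days → 18 April 2025.
Expiry of referenced patent HD-812713:
  Base: filing + 22 years → 14 May 2022.
  Marketing Approval Extension: 2074 days claimed exceeds the 1191-day cap, so +1191 days → 17 August 2025.
Terminal disclaimer: HD-467043 expires on the earlier of 18 April 2025 and 17 August 2025.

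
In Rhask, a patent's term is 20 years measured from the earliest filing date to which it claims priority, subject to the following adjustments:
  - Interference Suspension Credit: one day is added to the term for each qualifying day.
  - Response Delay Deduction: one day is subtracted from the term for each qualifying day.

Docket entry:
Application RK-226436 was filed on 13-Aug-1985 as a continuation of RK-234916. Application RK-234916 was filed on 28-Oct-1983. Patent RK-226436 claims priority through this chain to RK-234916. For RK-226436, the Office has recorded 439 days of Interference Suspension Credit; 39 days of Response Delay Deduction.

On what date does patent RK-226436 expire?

Earliest priority filing: 28 October 1983.
Base term: 28 October 1983 + 20 years → 28 October 2003.
Interference Suspension Credit: +439 days → 9 January 2005.
Response Delay Deduction: −39 days → 1 December 2004.

December 1, 2004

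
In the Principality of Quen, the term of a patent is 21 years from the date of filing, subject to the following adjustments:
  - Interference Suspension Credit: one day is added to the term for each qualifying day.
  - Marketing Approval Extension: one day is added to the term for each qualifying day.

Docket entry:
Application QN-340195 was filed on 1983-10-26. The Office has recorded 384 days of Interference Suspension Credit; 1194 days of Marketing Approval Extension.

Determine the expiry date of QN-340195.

Base term: filing date + 21 years → 26 October 2004.
Interference Suspension Credit: +384 days → 14 November 2005.
Marketing Approval Extension: +1194 days → 20 February 2009.

2009-02-20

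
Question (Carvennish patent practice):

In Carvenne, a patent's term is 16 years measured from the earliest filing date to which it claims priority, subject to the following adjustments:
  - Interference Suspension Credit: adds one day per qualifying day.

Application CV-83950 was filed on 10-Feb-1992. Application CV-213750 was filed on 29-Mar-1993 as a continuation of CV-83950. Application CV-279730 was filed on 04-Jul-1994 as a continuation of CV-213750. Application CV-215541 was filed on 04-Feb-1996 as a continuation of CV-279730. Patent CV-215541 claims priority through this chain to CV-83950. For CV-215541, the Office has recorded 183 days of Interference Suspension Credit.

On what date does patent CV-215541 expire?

2008-08-11

Earliest priority filing: 10 February 1992.
Base term: 10 February 1992 + 16 years → 10 February 2008.
Interference Suspension Credit: +183 days → 11 August 2008.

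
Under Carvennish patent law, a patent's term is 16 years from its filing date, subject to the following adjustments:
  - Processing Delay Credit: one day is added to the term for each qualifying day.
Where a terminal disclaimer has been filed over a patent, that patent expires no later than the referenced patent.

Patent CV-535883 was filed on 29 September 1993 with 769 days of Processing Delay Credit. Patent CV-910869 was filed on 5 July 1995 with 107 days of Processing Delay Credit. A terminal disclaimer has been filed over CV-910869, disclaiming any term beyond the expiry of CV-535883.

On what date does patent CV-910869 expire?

Natural term of CV-910869:
  Base: filing + 16 years → 5 July 2011.
  Processing Delay Credit: +107 days → 20 October 2011.
Expiry of referenced patent CV-535883:
  Base: filing + 16 years → 29 September 2009.
  Processing Delay Credit: +769 days → 7 November 2011.
Terminal disclaimer: CV-910869 expires on the earlier of 20 October 2011 and 7 November 2011.

October 20, 2011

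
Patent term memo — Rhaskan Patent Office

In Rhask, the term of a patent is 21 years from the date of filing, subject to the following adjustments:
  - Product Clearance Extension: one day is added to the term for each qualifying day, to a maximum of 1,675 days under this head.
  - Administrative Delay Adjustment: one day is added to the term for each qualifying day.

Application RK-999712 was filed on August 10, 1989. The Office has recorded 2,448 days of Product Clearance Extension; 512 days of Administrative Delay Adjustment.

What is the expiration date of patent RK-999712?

Base term: filing date + 21 years → 10 August 2010.
Product Clearance Extension: 2448 days claimed exceeds the 1675-day cap, so +1675 days → 12 March 2015.
Administrative Delay Adjustment: +512 days → 5 August 2016.

August 5, 2016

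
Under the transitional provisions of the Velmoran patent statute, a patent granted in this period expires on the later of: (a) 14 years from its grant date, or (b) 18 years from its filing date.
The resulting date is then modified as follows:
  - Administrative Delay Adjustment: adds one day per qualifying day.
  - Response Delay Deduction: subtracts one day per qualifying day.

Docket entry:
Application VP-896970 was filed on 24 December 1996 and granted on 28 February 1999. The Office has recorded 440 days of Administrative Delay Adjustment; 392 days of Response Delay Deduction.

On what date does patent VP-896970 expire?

(a) grant + 14 years → 28 February 2013.
(b) filing + 18 years → 24 December 2014.
Later of the two: 24 December 2014.
Administrative Delay Adjustment: +440 days → 8 March 2016.
Response Delay Deduction: −392 days → 10 February 2015.

February 10, 2015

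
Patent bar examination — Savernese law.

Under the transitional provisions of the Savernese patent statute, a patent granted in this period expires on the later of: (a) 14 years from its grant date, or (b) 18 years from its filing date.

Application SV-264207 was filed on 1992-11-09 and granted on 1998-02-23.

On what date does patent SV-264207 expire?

February 23, 2012

(a) grant + 14 years → 23 February 2012.
(b) filing + 18 years → 9 November 2010.
Later of the two: 23 February 2012.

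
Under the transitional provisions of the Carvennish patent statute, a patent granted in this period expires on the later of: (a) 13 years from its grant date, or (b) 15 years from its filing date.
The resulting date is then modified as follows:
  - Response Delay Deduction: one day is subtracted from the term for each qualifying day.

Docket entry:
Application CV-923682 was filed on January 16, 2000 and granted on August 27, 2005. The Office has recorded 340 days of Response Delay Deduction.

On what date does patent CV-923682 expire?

(a) grant + 13 years → 27 August 2018.
(b) filing + 15 years → 16 January 2015.
Later of the two: 27 August 2018.
Response Delay Deduction: −340 days → 21 September 2017.

2017-09-21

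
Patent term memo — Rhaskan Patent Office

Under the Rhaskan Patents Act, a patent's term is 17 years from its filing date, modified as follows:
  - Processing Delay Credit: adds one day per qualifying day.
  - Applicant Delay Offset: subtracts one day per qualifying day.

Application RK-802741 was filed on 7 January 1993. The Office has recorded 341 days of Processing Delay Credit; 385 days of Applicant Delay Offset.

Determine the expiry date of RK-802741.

2009-11-24

Base term: filing date + 17 years → 7 January 2010.
Processing Delay Credit: +341 days → 14 December 2010.
Applicant Delay Offset: −385 days → 24 November 2009.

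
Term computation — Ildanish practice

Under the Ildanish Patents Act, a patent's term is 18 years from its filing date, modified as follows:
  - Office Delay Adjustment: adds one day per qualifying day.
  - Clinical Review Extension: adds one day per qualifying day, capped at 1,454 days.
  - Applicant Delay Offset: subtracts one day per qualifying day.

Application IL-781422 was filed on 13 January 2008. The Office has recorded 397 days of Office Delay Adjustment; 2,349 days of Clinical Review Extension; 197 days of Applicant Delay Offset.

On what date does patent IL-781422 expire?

Base term: filing date + 18 years → 13 January 2026.
Office Delay Adjustment: +397 days → 14 February 2027.
Clinical Review Extension: 2349 days claimed exceeds the 1454-day cap, so +1454 days → 7 February 2031.
Applicant Delay Offset: −197 days → 25 July 2030.

July 25, 2030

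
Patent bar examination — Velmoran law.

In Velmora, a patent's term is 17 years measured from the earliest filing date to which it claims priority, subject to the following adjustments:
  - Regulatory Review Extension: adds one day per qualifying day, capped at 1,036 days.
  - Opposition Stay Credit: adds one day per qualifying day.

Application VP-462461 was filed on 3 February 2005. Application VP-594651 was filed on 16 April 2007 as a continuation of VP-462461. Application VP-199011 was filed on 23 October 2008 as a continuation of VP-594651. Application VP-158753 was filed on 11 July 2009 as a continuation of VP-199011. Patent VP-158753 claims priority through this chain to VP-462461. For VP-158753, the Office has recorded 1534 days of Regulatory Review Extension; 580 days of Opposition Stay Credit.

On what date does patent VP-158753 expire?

Earliest priority filing: 3 February 2005.
Base term: 3 February 2005 + 17 years → 3 February 2022.
Regulatory Review Extension: 1534 days claimed exceeds the 1036-day cap, so +1036 days → 5 December 2024.
Opposition Stay Credit: +580 days → 8 July 2026.

July 8, 2026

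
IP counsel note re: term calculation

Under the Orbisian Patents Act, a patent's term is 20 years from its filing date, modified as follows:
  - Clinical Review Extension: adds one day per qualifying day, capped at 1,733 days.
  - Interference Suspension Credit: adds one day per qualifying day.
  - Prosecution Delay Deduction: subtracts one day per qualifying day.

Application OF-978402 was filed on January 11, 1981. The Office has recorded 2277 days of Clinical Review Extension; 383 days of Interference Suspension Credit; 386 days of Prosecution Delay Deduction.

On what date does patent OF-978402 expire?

Base term: filing date + 20 years → 11 January 2001.
Clinical Review Extension: 2277 days claimed exceeds the 1733-day cap, so +1733 days → 10 October 2005.
Interference Suspension Credit: +383 days → 28 October 2006.
Prosecution Delay Deduction: −386 days → 7 October 2005.

2005-10-07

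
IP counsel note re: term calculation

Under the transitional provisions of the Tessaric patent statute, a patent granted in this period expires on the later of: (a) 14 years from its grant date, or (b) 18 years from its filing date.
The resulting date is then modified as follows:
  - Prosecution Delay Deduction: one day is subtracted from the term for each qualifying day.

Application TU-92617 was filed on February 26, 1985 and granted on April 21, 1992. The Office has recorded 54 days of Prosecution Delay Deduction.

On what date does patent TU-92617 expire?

February 26, 2006

(a) grant + 14 years → 21 April 2006.
(b) filing + 18 years → 26 February 2003.
Later of the two: 21 April 2006.
Prosecution Delay Deduction: −54 days → 26 February 2006.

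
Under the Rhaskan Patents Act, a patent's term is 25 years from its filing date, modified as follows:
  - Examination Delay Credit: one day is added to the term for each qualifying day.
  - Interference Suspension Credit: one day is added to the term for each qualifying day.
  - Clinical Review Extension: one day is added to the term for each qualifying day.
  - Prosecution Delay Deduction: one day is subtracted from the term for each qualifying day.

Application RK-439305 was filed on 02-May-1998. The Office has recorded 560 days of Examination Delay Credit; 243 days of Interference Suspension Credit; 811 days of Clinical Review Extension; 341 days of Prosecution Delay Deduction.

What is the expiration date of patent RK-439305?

2026-10-26

Base term: filing date + 25 years → 2 May 2023.
Examination Delay Credit: +560 days → 12 November 2024.
Interference Suspension Credit: +243 days → 13 July 2025.
Clinical Review Extension: +811 days → 2 October 2027.
Prosecution Delay Deduction: −341 days → 26 October 2026.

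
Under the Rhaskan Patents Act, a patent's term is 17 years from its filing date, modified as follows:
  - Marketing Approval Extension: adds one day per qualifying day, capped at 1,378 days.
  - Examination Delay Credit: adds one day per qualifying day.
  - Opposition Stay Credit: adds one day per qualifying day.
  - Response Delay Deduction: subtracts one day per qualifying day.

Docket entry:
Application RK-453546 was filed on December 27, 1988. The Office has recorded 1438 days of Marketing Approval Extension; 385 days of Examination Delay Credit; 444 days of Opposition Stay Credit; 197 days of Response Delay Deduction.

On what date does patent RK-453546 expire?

Base term: filing date + 17 years → 27 December 2005.
Marketing Approval Extension: 1438 days claimed exceeds the 1378-day cap, so +1378 days → 5 October 2009.
Examination Delay Credit: +385 days → 25 October 2010.
Opposition Stay Credit: +444 days → 12 January 2012.
Response Delay Deduction: −197 days → 29 June 2011.

June 29, 2011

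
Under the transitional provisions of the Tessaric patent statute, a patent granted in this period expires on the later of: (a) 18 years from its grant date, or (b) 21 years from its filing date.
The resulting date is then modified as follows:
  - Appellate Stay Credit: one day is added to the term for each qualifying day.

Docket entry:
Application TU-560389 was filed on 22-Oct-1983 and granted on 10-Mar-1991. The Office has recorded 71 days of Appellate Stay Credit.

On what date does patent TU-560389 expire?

(a) grant + 18 years → 10 March 2009.
(b) filing + 21 years → 22 October 2004.
Later of the two: 10 March 2009.
Appellate Stay Credit: +71 days → 20 May 2009.

May 20, 2009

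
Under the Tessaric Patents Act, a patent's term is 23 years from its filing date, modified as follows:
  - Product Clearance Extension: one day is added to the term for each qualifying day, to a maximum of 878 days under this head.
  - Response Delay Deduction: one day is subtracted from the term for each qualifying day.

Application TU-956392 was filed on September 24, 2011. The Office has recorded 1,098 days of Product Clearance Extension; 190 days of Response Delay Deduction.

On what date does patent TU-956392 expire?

August 12, 2036

Base term: filing date + 23 years → 24 September 2034.
Product Clearance Extension: 1098 days claimed exceeds the 878-day cap, so +878 days → 18 February 2037.
Response Delay Deduction: −190 days → 12 August 2036.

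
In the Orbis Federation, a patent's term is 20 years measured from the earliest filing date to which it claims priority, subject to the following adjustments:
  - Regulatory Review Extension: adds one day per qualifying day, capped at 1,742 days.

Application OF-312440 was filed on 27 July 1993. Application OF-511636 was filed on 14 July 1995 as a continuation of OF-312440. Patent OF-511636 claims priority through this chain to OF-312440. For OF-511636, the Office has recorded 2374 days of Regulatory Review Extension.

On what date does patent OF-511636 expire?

2018-05-04

Earliest priority filing: 27 July 1993.
Base term: 27 July 1993 + 20 years → 27 July 2013.
Regulatory Review Extension: 2374 days claimed exceeds the 1742-day cap, so +1742 days → 4 May 2018.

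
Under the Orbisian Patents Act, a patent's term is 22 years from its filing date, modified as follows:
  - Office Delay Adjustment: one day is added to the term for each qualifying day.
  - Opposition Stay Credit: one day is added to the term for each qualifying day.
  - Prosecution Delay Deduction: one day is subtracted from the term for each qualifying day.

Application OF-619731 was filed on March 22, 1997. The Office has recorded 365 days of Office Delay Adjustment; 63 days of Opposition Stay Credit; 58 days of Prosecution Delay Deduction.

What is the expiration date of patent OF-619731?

2020-03-26

Base term: filing date + 22 years → 22 March 2019.
Office Delay Adjustment: +365 days → 21 March 2020.
Opposition Stay Credit: +63 days → 23 May 2020.
Prosecution Delay Deduction: −58 days → 26 March 2020.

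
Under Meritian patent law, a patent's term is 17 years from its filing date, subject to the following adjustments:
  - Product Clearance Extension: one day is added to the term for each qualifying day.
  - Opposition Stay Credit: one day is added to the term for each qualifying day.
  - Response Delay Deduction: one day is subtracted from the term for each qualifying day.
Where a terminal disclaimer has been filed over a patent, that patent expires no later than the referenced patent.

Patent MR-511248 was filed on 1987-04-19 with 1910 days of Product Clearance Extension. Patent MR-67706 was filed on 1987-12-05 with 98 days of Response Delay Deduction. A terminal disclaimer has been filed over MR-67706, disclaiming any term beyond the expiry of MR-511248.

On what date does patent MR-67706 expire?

2004-08-29

Natural term of MR-67706:
  Base: filing + 17 years → 5 December 2004.
  Response Delay Deduction: −98 days → 29 August 2004.
Expiry of referenced patent MR-511248:
  Base: filing + 17 years → 19 April 2004.
  Product Clearance Extension: +1910 days → 12 July 2009.
Terminal disclaimer: MR-67706 expires on the earlier of 29 August 2004 and 12 July 2009.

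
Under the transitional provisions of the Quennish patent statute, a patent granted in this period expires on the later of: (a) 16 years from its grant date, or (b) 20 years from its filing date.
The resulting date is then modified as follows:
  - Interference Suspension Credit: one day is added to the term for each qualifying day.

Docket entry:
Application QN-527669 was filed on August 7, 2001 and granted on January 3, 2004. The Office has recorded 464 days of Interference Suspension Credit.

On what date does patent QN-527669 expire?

(a) grant + 16 years → 3 January 2020.
(b) filing + 20 years → 7 August 2021.
Later of the two: 7 August 2021.
Interference Suspension Credit: +464 days → 14 November 2022.

November 14, 2022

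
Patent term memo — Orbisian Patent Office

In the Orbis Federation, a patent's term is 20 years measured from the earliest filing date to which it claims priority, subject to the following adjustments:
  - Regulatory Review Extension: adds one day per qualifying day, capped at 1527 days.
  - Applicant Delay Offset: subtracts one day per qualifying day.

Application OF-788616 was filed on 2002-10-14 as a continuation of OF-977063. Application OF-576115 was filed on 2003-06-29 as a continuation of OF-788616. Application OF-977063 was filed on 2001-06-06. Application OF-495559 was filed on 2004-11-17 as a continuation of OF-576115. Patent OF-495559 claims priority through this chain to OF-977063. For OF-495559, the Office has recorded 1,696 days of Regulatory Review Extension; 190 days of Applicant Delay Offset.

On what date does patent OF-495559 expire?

Earliest priority filing: 6 June 2001.
Base term: 6 June 2001 + 20 years → 6 June 2021.
Regulatory Review Extension: 1696 days claimed exceeds the 1527-day cap, so +1527 days → 11 August 2025.
Applicant Delay Offset: −190 days → 2 February 2025.

2025-02-02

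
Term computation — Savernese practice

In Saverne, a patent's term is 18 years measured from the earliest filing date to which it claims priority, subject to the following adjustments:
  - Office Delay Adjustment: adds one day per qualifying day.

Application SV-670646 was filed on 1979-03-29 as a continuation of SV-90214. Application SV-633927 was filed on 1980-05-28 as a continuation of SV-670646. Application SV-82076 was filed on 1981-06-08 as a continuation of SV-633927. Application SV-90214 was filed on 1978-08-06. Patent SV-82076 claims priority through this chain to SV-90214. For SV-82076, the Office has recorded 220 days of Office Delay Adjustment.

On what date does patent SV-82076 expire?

March 14, 1997

Earliest priority filing: 6 August 1978.
Base term: 6 August 1978 + 18 years → 6 August 1996.
Office Delay Adjustment: +220 days → 14 March 1997.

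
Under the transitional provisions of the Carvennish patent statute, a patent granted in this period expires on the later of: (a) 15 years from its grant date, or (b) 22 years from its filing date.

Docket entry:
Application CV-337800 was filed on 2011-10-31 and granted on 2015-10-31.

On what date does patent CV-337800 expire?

October 31, 2033

(a) grant + 15 years → 31 October 2030.
(b) filing + 22 years → 31 October 2033.
Later of the two: 31 October 2033.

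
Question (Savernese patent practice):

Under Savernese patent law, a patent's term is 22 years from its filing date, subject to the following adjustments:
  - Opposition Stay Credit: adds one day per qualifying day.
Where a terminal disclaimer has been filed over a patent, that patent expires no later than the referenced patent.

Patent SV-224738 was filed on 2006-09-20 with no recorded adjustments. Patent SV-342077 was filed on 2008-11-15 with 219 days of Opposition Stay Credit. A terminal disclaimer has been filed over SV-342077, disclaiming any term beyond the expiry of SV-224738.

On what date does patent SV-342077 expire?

Natural term of SV-342077:
  Base: filing + 22 years → 15 November 2030.
  Opposition Stay Credit: +219 days → 22 June 2031.
Expiry of referenced patent SV-224738:
  Base: filing + 22 years → 20 September 2028.
Terminal disclaimer: SV-342077 expires on the earlier of 22 June 2031 and 20 September 2028.

September 20, 2028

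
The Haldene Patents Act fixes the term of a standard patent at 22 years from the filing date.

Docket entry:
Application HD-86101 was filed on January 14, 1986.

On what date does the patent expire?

Filing date + 22 years → 14 January 2008.

2008-01-14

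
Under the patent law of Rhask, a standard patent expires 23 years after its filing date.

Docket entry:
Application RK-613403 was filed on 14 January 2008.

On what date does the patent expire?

Filing date + 23 years → 14 January 2031.

January 14, 2031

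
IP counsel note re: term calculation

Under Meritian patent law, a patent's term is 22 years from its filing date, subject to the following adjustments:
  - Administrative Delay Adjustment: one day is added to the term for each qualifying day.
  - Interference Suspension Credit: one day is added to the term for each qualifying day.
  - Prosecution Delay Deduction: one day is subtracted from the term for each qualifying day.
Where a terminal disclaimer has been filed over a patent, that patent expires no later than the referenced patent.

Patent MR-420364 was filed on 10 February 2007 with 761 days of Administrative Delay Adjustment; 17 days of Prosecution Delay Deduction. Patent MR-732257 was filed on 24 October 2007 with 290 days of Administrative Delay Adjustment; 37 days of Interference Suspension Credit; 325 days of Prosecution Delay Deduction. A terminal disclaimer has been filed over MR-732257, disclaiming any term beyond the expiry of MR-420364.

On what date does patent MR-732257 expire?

Natural term of MR-732257:
  Base: filing + 22 years → 24 October 2029.
  Administrative Delay Adjustment: +290 days → 10 August 2030.
  Interference Suspension Credit: +37 days → 16 September 2030.
  Prosecution Delay Deduction: −325 days → 26 October 2029.
Expiry of referenced patent MR-420364:
  Base: filing + 22 years → 10 February 2029.
  Administrative Delay Adjustment: +761 days → 13 March 2031.
  Prosecution Delay Deduction: −17 days → 24 February 2031.
Terminal disclaimer: MR-732257 expires on the earlier of 26 October 2029 and 24 February 2031.

2029-10-26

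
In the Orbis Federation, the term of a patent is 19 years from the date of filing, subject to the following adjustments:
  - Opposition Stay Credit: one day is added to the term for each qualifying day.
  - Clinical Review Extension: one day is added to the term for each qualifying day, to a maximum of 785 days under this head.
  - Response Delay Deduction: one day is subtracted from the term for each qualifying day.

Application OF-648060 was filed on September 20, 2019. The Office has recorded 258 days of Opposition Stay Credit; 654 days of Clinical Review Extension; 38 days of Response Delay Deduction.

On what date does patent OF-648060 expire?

February 10, 2041

Base term: filing date + 19 years → 20 September 2038.
Opposition Stay Credit: +258 days → 5 June 2039.
Clinical Review Extension: 654 days (within the 785-day cap) → +654 days → 20 March 2041.
Response Delay Deduction: −38 days → 10 February 2041.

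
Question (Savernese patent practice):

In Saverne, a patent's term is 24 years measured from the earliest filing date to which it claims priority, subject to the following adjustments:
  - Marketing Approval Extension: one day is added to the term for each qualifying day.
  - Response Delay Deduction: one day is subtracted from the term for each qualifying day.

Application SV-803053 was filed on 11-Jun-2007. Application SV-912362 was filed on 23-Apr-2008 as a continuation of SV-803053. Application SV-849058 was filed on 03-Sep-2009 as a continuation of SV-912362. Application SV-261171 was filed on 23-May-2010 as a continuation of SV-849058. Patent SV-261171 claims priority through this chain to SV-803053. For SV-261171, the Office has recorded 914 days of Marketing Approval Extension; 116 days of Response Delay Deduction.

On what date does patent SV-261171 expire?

August 17, 2033

Earliest priority filing: 11 June 2007.
Base term: 11 June 2007 + 24 years → 11 June 2031.
Marketing Approval Extension: +914 days → 11 December 2033.
Response Delay Deduction: −116 days → 17 August 2033.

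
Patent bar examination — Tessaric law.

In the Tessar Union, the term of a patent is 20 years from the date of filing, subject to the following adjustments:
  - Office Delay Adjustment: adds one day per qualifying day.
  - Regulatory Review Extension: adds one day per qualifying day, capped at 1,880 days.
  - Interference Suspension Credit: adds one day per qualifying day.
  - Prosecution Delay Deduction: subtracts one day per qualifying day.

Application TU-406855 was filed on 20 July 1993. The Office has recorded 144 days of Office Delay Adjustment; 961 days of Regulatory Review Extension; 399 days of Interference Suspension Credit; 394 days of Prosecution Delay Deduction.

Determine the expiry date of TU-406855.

Base term: filing date + 20 years → 20 July 2013.
Office Delay Adjustment: +144 days → 11 December 2013.
Regulatory Review Extension: 961 days (within the 1880-day cap) → +961 days → 29 July 2016.
Interference Suspension Credit: +399 days → 1 September 2017.
Prosecution Delay Deduction: −394 days → 3 August 2016.

August 3, 2016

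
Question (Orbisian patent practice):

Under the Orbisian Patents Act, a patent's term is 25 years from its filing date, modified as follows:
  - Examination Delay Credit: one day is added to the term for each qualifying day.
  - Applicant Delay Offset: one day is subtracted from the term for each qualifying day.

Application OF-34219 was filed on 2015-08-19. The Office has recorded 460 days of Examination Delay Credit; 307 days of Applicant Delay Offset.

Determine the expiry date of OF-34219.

Base term: filing date + 25 years → 19 August 2040.
Examination Delay Credit: +460 days → 22 November 2041.
Applicant Delay Offset: −307 days → 19 January 2041.

January 19, 2041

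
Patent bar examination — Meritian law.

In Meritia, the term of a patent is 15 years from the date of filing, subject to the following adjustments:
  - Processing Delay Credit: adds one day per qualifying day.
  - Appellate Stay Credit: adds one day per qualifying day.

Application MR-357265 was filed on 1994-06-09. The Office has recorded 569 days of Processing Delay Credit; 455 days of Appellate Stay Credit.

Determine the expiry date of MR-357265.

Base term: filing date + 15 years → 9 June 2009.
Processing Delay Credit: +569 days → 30 December 2010.
Appellate Stay Credit: +455 days → 29 March 2012.

2012-03-29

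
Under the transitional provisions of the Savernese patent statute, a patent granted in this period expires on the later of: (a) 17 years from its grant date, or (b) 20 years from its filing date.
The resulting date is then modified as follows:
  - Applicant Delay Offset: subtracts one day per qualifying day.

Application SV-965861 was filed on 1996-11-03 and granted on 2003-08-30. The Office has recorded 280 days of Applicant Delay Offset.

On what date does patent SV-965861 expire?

(a) grant + 17 years → 30 August 2020.
(b) filing + 20 years → 3 November 2016.
Later of the two: 30 August 2020.
Applicant Delay Offset: −280 days → 24 November 2019.

2019-11-24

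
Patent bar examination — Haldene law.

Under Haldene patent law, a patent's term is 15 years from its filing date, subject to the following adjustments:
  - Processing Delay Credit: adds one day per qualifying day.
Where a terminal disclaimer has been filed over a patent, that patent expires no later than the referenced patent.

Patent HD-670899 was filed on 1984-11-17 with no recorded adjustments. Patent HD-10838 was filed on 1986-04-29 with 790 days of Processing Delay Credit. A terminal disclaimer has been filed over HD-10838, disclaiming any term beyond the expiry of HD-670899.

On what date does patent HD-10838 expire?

1999-11-17

Natural term of HD-10838:
  Base: filing + 15 years → 29 April 2001.
  Processing Delay Credit: +790 days → 28 June 2003.
Expiry of referenced patent HD-670899:
  Base: filing + 15 years → 17 November 1999.
Terminal disclaimer: HD-10838 expires on the earlier of 28 June 2003 and 17 November 1999.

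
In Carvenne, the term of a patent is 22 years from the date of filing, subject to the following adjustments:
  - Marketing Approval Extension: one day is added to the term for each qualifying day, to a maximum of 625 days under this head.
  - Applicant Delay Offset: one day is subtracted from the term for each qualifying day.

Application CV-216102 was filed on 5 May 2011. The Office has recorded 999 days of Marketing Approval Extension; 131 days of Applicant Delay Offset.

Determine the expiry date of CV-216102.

2034-09-11

Base term: filing date + 22 years → 5 May 2033.
Marketing Approval Extension: 999 days claimed exceeds the 625-day cap, so +625 days → 20 January 2035.
Applicant Delay Offset: −131 days → 11 September 2034.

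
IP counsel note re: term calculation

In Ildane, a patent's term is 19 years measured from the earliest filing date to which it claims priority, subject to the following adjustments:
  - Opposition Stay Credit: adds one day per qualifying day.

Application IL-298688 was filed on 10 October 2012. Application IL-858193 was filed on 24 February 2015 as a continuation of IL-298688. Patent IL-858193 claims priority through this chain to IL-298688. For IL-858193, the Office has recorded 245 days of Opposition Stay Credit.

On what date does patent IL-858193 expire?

2032-06-11

Earliest priority filing: 10 October 2012.
Base term: 10 October 2012 + 19 years → 10 October 2031.
Opposition Stay Credit: +245 days → 11 June 2032.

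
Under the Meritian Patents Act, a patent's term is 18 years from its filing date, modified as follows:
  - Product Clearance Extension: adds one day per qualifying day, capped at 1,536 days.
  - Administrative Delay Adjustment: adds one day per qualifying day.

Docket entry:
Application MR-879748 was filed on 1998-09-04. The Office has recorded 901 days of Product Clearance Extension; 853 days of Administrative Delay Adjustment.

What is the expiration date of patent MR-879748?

Base term: filing date + 18 years → 4 September 2016.
Product Clearance Extension: 901 days (within the 1536-day cap) → +901 days → 22 February 2019.
Administrative Delay Adjustment: +853 days → 24 June 2021.

June 24, 2021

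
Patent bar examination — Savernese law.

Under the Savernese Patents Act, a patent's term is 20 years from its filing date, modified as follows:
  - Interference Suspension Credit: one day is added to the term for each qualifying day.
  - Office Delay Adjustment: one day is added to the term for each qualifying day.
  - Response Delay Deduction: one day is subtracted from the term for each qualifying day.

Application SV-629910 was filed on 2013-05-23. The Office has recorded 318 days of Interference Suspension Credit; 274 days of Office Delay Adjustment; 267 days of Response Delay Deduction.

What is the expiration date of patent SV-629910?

Base term: filing date + 20 years → 23 May 2033.
Interference Suspension Credit: +318 days → 6 April 2034.
Office Delay Adjustment: +274 days → 5 January 2035.
Response Delay Deduction: −267 days → 13 April 2034.

April 13, 2034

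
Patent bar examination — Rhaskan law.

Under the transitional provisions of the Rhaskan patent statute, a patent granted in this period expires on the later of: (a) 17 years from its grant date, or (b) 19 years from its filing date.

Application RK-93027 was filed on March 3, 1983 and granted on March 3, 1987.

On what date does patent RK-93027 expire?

(a) grant + 17 years → 3 March 2004.
(b) filing + 19 years → 3 March 2002.
Later of the two: 3 March 2004.

March 3, 2004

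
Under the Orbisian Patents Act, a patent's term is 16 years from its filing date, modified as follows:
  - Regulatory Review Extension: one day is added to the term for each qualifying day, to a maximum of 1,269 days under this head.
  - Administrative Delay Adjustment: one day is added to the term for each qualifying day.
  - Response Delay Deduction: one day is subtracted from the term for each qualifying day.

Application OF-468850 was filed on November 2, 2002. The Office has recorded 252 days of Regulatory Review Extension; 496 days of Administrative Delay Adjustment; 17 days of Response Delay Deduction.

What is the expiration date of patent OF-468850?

November 2, 2020

Base term: filing date + 16 years → 2 November 2018.
Regulatory Review Extension: 252 days (within the 1269-day cap) → +252 days → 12 July 2019.
Administrative Delay Adjustment: +496 days → 19 November 2020.
Response Delay Deduction: −17 days → 2 November 2020.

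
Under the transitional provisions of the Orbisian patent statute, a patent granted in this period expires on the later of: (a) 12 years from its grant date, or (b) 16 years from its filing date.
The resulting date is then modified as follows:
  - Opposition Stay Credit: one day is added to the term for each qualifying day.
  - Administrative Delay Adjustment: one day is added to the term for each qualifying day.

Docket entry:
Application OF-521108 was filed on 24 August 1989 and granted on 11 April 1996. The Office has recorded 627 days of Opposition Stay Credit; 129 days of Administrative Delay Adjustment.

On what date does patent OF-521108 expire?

(a) grant + 12 years → 11 April 2008.
(b) filing + 16 years → 24 August 2005.
Later of the two: 11 April 2008.
Opposition Stay Credit: +627 days → 29 December 2009.
Administrative Delay Adjustment: +129 days → 7 May 2010.

2010-05-07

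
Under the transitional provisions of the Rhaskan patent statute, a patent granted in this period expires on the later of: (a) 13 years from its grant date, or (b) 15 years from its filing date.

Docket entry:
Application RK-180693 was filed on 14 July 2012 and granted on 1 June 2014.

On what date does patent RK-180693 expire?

2027-07-14

(a) grant + 13 years → 1 June 2027.
(b) filing + 15 years → 14 July 2027.
Later of the two: 14 July 2027.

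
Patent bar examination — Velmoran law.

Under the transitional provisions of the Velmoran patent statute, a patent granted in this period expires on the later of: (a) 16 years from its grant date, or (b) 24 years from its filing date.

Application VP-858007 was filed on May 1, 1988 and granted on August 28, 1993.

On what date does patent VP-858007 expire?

2012-05-01

(a) grant + 16 years → 28 August 2009.
(b) filing + 24 years → 1 May 2012.
Later of the two: 1 May 2012.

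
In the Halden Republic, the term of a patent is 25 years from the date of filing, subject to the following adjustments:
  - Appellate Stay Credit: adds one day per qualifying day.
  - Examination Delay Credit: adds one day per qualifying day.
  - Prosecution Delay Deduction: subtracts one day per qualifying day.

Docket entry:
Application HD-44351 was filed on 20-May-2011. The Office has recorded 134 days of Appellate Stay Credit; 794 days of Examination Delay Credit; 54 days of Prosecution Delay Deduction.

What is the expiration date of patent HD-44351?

Base term: filing date + 25 years → 20 May 2036.
Appellate Stay Credit: +134 days → 1 October 2036.
Examination Delay Credit: +794 days → 4 December 2038.
Prosecution Delay Deduction: −54 days → 11 October 2038.

October 11, 2038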